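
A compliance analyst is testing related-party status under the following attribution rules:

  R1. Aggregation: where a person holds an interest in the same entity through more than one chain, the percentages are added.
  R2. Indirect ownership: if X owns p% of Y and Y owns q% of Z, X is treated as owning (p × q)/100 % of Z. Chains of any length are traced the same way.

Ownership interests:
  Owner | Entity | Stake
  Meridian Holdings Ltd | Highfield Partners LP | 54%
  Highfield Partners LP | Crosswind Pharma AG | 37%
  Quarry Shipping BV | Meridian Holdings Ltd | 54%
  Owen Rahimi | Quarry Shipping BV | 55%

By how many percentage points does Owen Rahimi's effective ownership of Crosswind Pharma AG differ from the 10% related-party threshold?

Chain via Quarry Shipping BV → Meridian Holdings Ltd → Highfield Partners LP (R2): 55% × 54% × 54% × 37% = 5.93406% of Crosswind Pharma AG.
5.93406% falls short of the 10% threshold by 4.06594 percentage points.

4.06594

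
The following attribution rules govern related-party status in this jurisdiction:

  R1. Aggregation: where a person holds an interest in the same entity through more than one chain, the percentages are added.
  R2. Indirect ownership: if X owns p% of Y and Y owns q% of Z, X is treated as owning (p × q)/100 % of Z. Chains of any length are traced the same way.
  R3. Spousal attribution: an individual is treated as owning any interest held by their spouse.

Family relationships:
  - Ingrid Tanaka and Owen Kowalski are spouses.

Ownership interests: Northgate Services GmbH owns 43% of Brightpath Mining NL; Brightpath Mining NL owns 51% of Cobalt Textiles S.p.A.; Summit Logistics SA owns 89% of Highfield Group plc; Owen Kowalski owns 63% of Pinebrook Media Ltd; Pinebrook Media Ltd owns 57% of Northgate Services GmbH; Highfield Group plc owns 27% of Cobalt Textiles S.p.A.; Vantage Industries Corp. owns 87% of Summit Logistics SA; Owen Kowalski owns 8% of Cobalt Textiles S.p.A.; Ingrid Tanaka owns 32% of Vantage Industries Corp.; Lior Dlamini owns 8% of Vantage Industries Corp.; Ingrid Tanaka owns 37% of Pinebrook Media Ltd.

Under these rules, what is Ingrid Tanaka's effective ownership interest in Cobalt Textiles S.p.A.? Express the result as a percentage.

27.190052%

By spousal attribution (R3), Ingrid Tanaka is treated as also owning Owen Kowalski's interest in Pinebrook Media Ltd, giving 37% + 63% = 100%.
By spousal attribution (R3), Ingrid Tanaka is treated as owning Owen Kowalski's 8% interest in Cobalt Textiles S.p.A.
Chain via Pinebrook Media Ltd → Northgate Services GmbH → Brightpath Mining NL (R2): 100% × 57% × 43% × 51% = 12.5001% of Cobalt Textiles S.p.A.
Chain via Vantage Industries Corp. → Summit Logistics SA → Highfield Group plc (R2): 32% × 87% × 89% × 27% = 6.689952% of Cobalt Textiles S.p.A.
Direct interest in Cobalt Textiles S.p.A: 8%.
Aggregating (R1): 12.5001% + 6.689952% + 8% = 27.190052%.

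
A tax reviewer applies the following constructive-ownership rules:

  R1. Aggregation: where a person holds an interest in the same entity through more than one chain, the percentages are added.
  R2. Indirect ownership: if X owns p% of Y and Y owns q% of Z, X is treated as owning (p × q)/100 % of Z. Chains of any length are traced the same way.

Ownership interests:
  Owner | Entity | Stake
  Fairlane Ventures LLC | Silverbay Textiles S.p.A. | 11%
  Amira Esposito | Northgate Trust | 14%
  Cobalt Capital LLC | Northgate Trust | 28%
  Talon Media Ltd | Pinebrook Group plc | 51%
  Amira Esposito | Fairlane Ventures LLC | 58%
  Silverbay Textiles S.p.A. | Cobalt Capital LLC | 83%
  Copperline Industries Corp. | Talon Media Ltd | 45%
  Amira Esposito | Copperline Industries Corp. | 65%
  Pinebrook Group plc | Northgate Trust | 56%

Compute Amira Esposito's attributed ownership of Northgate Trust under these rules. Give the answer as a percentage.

Chain via Copperline Industries Corp. → Talon Media Ltd → Pinebrook Group plc (R2): 65% × 45% × 51% × 56% = 8.3538% of Northgate Trust.
Chain via Fairlane Ventures LLC → Silverbay Textiles S.p.A. → Cobalt Capital LLC (R2): 58% × 11% × 83% × 28% = 1.482712% of Northgate Trust.
Direct interest in Northgate Trust: 14%.
Aggregating (R1): 8.3538% + 1.482712% + 14% = 23.836512%.

23.836512%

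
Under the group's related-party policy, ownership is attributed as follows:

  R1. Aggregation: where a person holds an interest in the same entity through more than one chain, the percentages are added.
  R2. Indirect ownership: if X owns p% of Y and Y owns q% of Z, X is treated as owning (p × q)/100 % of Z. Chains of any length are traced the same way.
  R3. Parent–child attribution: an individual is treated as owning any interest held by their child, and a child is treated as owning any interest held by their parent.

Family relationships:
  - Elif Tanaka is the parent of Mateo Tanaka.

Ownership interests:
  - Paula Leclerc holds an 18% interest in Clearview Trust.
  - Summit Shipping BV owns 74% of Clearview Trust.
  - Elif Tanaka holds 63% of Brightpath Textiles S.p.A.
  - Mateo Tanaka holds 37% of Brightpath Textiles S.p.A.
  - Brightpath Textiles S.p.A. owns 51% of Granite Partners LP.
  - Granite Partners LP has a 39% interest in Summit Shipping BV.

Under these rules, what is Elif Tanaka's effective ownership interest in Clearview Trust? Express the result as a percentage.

By parent–child attribution (R3), Elif Tanaka is treated as also owning Mateo Tanaka's interest in Brightpath Textiles S.p.A, giving 63% + 37% = 100%.
Chain via Brightpath Textiles S.p.A. → Granite Partners LP → Summit Shipping BV (R2): 100% × 51% × 39% × 74% = 14.7186% of Clearview Trust.

14.7186%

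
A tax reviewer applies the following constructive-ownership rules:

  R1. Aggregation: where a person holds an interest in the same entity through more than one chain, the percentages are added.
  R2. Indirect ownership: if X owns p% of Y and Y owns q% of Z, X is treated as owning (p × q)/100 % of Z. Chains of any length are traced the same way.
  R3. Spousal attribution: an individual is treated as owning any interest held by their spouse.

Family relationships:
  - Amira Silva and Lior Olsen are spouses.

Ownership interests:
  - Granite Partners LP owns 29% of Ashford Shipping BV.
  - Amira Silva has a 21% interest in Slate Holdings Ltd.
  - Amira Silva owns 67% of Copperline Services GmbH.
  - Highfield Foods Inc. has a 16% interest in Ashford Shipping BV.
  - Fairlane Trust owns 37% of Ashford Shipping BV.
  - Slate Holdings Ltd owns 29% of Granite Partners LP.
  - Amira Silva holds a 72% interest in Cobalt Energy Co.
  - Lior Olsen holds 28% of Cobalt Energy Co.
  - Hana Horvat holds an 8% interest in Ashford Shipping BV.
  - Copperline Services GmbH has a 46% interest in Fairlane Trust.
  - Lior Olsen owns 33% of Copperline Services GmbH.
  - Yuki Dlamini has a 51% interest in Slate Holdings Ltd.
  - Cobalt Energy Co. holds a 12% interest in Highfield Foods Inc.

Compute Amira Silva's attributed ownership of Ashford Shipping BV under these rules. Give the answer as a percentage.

20.7061%

By spousal attribution (R3), Amira Silva is treated as also owning Lior Olsen's interest in Cobalt Energy Co, giving 72% + 28% = 100%.
By spousal attribution (R3), Amira Silva is treated as also owning Lior Olsen's interest in Copperline Services GmbH, giving 67% + 33% = 100%.
Chain via Cobalt Energy Co. → Highfield Foods Inc. (R2): 100% × 12% × 16% = 1.92% of Ashford Shipping BV.
Chain via Slate Holdings Ltd → Granite Partners LP (R2): 21% × 29% × 29% = 1.7661% of Ashford Shipping BV.
Chain via Copperline Services GmbH → Fairlane Trust (R2): 100% × 46% × 37% = 17.02% of Ashford Shipping BV.
Aggregating (R1): 1.92% + 1.7661% + 17.02% = 20.7061%.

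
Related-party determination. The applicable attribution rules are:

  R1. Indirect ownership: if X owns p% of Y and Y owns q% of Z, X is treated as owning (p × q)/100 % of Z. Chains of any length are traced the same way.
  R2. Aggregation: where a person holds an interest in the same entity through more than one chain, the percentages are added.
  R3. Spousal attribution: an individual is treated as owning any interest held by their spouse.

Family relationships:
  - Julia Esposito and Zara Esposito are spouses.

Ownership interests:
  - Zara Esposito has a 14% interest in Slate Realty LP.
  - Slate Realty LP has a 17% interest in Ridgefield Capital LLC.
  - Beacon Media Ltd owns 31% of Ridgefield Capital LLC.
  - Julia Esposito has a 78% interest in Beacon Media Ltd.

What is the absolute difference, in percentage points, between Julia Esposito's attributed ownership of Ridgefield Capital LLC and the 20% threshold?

By spousal attribution (R3), Julia Esposito is treated as owning Zara Esposito's 14% interest in Slate Realty LP.
Chain via Beacon Media Ltd (R1): 78% × 31% = 24.18% of Ridgefield Capital LLC.
Chain via Slate Realty LP (R1): 14% × 17% = 2.38% of Ridgefield Capital LLC.
Aggregating (R2): 24.18% + 2.38% = 26.56%.
26.56% exceeds the 20% threshold by 6.56 percentage points.

6.56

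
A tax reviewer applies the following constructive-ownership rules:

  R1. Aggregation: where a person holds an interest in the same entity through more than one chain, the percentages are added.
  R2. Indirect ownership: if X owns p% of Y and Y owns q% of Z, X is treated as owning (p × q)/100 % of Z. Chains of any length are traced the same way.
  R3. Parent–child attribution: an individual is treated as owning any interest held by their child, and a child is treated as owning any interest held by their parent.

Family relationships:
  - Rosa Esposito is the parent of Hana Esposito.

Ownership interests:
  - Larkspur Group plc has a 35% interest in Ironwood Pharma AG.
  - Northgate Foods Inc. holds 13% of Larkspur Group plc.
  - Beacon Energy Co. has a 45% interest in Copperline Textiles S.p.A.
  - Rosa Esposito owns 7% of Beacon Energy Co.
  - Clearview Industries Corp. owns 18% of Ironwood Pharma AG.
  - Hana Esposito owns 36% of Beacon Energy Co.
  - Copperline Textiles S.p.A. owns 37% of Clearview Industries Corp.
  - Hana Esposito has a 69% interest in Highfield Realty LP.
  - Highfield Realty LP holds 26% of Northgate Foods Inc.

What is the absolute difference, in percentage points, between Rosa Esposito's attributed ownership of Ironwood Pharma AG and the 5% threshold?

2.89502

By parent–child attribution (R3), Rosa Esposito is treated as also owning Hana Esposito's interest in Beacon Energy Co, giving 7% + 36% = 43%.
By parent–child attribution (R3), Rosa Esposito is treated as owning Hana Esposito's 69% interest in Highfield Realty LP.
Chain via Beacon Energy Co. → Copperline Textiles S.p.A. → Clearview Industries Corp. (R2): 43% × 45% × 37% × 18% = 1.28871% of Ironwood Pharma AG.
Chain via Highfield Realty LP → Northgate Foods Inc. → Larkspur Group plc (R2): 69% × 26% × 13% × 35% = 0.81627% of Ironwood Pharma AG.
Aggregating (R1): 1.28871% + 0.81627% = 2.10498%.
2.10498% falls short of the 5% threshold by 2.89502 percentage points.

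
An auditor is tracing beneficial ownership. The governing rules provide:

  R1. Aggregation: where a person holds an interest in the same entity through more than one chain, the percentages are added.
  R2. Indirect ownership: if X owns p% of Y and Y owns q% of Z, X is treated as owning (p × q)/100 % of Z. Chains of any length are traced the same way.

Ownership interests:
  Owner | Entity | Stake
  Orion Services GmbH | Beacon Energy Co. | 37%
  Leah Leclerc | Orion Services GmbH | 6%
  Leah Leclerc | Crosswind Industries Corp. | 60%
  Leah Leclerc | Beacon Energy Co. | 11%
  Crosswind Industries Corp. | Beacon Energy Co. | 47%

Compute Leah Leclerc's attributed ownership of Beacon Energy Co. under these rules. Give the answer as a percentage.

41.42%

Chain via Orion Services GmbH (R2): 6% × 37% = 2.22% of Beacon Energy Co.
Chain via Crosswind Industries Corp. (R2): 60% × 47% = 28.2% of Beacon Energy Co.
Direct interest in Beacon Energy Co: 11%.
Aggregating (R1): 2.22% + 28.2% + 11% = 41.42%.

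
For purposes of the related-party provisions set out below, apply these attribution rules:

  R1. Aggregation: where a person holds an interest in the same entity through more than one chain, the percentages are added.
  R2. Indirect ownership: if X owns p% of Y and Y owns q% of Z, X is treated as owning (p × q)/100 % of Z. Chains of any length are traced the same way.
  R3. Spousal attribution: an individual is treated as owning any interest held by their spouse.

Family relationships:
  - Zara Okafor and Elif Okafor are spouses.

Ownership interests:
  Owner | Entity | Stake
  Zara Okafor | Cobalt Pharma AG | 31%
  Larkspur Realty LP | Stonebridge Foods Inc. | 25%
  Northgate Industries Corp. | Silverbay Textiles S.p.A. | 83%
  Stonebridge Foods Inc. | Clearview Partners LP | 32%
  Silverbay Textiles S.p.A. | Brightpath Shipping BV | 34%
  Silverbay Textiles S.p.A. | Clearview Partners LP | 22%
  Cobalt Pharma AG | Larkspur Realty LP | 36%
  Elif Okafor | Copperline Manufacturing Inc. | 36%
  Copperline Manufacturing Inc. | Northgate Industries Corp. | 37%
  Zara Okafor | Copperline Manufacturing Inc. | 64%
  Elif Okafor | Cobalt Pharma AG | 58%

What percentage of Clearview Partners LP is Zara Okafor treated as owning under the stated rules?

By spousal attribution (R3), Zara Okafor is treated as also owning Elif Okafor's interest in Cobalt Pharma AG, giving 31% + 58% = 89%.
By spousal attribution (R3), Zara Okafor is treated as also owning Elif Okafor's interest in Copperline Manufacturing Inc, giving 64% + 36% = 100%.
Chain via Cobalt Pharma AG → Larkspur Realty LP → Stonebridge Foods Inc. (R2): 89% × 36% × 25% × 32% = 2.5632% of Clearview Partners LP.
Chain via Copperline Manufacturing Inc. → Northgate Industries Corp. → Silverbay Textiles S.p.A. (R2): 100% × 37% × 83% × 22% = 6.7562% of Clearview Partners LP.
Aggregating (R1): 2.5632% + 6.7562% = 9.3194%.

9.3194%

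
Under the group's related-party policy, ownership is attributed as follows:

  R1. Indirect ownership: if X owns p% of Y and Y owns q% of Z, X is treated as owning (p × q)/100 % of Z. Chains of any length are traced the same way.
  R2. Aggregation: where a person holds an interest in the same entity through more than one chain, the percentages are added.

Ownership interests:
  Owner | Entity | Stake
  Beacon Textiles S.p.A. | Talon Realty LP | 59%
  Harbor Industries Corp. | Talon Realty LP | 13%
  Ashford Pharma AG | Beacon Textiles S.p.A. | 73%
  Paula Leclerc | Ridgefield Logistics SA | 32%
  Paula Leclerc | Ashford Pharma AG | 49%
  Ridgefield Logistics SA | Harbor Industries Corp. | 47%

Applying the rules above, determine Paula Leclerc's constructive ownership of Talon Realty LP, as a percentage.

Chain via Ashford Pharma AG → Beacon Textiles S.p.A. (R1): 49% × 73% × 59% = 21.1043% of Talon Realty LP.
Chain via Ridgefield Logistics SA → Harbor Industries Corp. (R1): 32% × 47% × 13% = 1.9552% of Talon Realty LP.
Aggregating (R2): 21.1043% + 1.9552% = 23.0595%.

23.0595%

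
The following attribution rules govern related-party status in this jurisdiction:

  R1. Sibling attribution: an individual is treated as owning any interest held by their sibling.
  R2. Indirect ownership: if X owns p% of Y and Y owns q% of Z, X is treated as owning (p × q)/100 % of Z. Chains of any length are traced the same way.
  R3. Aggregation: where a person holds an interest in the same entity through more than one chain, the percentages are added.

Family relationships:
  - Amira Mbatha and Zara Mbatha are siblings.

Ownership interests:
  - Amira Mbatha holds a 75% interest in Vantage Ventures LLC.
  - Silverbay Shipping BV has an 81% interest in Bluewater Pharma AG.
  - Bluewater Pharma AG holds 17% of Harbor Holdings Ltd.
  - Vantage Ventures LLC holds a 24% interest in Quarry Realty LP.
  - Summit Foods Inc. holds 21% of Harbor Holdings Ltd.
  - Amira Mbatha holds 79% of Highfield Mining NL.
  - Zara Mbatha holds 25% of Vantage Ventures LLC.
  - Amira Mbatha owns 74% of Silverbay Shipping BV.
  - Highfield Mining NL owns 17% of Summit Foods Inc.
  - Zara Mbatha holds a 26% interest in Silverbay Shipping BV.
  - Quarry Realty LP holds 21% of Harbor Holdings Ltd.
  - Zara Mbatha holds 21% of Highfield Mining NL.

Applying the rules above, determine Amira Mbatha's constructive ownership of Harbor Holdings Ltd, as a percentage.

By sibling attribution (R1), Amira Mbatha is treated as also owning Zara Mbatha's interest in Highfield Mining NL, giving 79% + 21% = 100%.
By sibling attribution (R1), Amira Mbatha is treated as also owning Zara Mbatha's interest in Vantage Ventures LLC, giving 75% + 25% = 100%.
By sibling attribution (R1), Amira Mbatha is treated as also owning Zara Mbatha's interest in Silverbay Shipping BV, giving 74% + 26% = 100%.
Chain via Highfield Mining NL → Summit Foods Inc. (R2): 100% × 17% × 21% = 3.57% of Harbor Holdings Ltd.
Chain via Vantage Ventures LLC → Quarry Realty LP (R2): 100% × 24% × 21% = 5.04% of Harbor Holdings Ltd.
Chain via Silverbay Shipping BV → Bluewater Pharma AG (R2): 100% × 81% × 17% = 13.77% of Harbor Holdings Ltd.
Aggregating (R3): 3.57% + 5.04% + 13.77% = 22.38%.

22.38%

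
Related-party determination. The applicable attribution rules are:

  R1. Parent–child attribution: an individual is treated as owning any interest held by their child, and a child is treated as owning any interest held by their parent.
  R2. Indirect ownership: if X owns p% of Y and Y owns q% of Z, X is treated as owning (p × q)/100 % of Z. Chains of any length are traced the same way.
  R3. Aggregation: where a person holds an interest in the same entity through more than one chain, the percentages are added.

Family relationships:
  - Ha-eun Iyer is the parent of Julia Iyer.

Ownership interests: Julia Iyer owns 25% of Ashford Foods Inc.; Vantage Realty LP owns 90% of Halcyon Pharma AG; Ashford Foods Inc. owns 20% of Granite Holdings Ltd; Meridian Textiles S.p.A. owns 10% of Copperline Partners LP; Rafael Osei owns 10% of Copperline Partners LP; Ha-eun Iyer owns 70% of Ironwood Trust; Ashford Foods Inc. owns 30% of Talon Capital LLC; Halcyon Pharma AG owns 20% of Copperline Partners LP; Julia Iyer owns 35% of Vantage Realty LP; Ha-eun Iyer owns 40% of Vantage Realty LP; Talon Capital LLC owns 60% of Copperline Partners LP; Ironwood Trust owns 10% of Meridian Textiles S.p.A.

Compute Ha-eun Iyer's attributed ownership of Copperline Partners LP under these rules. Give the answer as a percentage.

18.7%

By parent–child attribution (R1), Ha-eun Iyer is treated as also owning Julia Iyer's interest in Vantage Realty LP, giving 40% + 35% = 75%.
By parent–child attribution (R1), Ha-eun Iyer is treated as owning Julia Iyer's 25% interest in Ashford Foods Inc.
Chain via Vantage Realty LP → Halcyon Pharma AG (R2): 75% × 90% × 20% = 13.5% of Copperline Partners LP.
Chain via Ironwood Trust → Meridian Textiles S.p.A. (R2): 70% × 10% × 10% = 0.7% of Copperline Partners LP.
Chain via Ashford Foods Inc. → Talon Capital LLC (R2): 25% × 30% × 60% = 4.5% of Copperline Partners LP.
Aggregating (R3): 13.5% + 0.7% + 4.5% = 18.7%.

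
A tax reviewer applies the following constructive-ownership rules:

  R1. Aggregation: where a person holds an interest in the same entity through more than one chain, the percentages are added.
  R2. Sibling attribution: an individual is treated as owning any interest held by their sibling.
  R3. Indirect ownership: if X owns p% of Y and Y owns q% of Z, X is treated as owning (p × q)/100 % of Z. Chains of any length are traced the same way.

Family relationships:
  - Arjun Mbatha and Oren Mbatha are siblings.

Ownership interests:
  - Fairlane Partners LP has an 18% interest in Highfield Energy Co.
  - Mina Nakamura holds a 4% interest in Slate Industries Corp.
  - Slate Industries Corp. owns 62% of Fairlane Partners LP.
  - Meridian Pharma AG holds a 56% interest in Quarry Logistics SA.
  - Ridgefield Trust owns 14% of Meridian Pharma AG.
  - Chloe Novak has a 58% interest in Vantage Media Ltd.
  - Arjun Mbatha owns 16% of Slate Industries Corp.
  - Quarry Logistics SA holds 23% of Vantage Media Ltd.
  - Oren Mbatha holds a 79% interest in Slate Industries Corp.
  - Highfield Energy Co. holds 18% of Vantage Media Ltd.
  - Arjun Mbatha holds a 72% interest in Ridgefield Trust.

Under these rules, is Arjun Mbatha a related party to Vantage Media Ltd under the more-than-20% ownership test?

By sibling attribution (R2), Arjun Mbatha is treated as also owning Oren Mbatha's interest in Slate Industries Corp, giving 16% + 79% = 95%.
Chain via Ridgefield Trust → Meridian Pharma AG → Quarry Logistics SA (R3): 72% × 14% × 56% × 23% = 1.298304% of Vantage Media Ltd.
Chain via Slate Industries Corp. → Fairlane Partners LP → Highfield Energy Co. (R3): 95% × 62% × 18% × 18% = 1.90836% of Vantage Media Ltd.
Aggregating (R1): 1.298304% + 1.90836% = 3.206664%.
3.206664% does not exceed the 20% threshold, so Arjun is not a related party to Vantage Media Ltd.

No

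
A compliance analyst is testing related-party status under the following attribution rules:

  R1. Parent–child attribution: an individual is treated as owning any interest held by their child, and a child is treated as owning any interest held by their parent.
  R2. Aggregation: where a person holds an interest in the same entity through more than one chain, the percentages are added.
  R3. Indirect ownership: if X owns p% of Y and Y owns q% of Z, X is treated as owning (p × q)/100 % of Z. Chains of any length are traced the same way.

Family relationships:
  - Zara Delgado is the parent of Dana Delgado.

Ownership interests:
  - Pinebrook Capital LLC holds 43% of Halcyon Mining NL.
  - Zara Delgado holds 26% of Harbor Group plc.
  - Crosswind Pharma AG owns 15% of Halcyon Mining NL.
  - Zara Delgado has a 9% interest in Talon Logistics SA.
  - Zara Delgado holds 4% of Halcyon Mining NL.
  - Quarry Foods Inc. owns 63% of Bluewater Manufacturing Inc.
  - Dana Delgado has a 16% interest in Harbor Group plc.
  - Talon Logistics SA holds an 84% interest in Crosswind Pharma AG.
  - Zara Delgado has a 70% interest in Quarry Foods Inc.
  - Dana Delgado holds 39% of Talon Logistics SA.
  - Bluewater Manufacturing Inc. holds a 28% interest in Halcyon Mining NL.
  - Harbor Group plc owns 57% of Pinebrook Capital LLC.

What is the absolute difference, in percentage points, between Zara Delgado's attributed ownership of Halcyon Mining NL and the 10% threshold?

22.6902

By parent–child attribution (R1), Zara Delgado is treated as also owning Dana Delgado's interest in Harbor Group plc, giving 26% + 16% = 42%.
By parent–child attribution (R1), Zara Delgado is treated as also owning Dana Delgado's interest in Talon Logistics SA, giving 9% + 39% = 48%.
Chain via Harbor Group plc → Pinebrook Capital LLC (R3): 42% × 57% × 43% = 10.2942% of Halcyon Mining NL.
Chain via Talon Logistics SA → Crosswind Pharma AG (R3): 48% × 84% × 15% = 6.048% of Halcyon Mining NL.
Chain via Quarry Foods Inc. → Bluewater Manufacturing Inc. (R3): 70% × 63% × 28% = 12.348% of Halcyon Mining NL.
Direct interest in Halcyon Mining NL: 4%.
Aggregating (R2): 10.2942% + 6.048% + 12.348% + 4% = 32.6902%.
32.6902% exceeds the 10% threshold by 22.6902 percentage points.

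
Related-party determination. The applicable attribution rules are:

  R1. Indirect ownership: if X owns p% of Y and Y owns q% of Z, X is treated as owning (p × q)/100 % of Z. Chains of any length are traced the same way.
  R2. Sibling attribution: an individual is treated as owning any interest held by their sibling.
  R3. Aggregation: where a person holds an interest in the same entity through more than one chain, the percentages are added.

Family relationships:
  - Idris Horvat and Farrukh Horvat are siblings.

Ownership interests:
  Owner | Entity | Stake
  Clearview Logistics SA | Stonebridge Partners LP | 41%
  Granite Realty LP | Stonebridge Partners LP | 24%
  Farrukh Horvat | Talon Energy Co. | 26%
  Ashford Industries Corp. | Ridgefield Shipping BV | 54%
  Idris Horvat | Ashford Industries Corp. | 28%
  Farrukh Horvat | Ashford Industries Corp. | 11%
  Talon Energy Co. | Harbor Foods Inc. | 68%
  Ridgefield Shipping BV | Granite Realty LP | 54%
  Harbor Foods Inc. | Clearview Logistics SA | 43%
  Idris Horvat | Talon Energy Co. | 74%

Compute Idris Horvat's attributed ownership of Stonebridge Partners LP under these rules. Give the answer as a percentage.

By sibling attribution (R2), Idris Horvat is treated as also owning Farrukh Horvat's interest in Talon Energy Co, giving 74% + 26% = 100%.
By sibling attribution (R2), Idris Horvat is treated as also owning Farrukh Horvat's interest in Ashford Industries Corp, giving 28% + 11% = 39%.
Chain via Talon Energy Co. → Harbor Foods Inc. → Clearview Logistics SA (R1): 100% × 68% × 43% × 41% = 11.9884% of Stonebridge Partners LP.
Chain via Ashford Industries Corp. → Ridgefield Shipping BV → Granite Realty LP (R1): 39% × 54% × 54% × 24% = 2.729376% of Stonebridge Partners LP.
Aggregating (R3): 11.9884% + 2.729376% = 14.717776%.

14.717776%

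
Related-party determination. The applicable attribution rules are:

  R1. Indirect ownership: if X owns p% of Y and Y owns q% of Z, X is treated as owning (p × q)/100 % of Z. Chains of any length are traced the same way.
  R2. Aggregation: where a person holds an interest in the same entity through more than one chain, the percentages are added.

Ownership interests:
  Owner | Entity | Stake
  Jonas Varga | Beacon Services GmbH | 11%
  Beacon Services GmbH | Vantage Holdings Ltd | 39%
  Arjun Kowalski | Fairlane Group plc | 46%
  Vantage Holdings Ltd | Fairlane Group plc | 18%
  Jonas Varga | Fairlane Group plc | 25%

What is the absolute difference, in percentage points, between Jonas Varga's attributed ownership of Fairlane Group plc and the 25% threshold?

0.7722

Chain via Beacon Services GmbH → Vantage Holdings Ltd (R1): 11% × 39% × 18% = 0.7722% of Fairlane Group plc.
Direct interest in Fairlane Group plc: 25%.
Aggregating (R2): 0.7722% + 25% = 25.7722%.
25.7722% exceeds the 25% threshold by 0.7722 percentage points.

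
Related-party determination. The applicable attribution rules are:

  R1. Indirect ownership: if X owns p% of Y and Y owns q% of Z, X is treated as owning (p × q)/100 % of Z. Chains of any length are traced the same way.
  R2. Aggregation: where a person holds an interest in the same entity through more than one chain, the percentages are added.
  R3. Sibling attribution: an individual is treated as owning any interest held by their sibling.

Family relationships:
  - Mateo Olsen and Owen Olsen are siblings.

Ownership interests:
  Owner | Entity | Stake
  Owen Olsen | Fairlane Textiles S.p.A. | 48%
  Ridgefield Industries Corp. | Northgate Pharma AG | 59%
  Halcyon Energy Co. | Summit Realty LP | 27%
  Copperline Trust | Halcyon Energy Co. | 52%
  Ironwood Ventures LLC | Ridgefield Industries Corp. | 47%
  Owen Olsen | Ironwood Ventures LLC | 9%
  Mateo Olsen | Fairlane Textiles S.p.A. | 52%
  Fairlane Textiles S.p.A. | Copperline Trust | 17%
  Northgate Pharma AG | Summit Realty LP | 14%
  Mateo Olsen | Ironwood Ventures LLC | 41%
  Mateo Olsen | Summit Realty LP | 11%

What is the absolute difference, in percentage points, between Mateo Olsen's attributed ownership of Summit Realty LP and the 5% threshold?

10.3279

By sibling attribution (R3), Mateo Olsen is treated as also owning Owen Olsen's interest in Fairlane Textiles S.p.A, giving 52% + 48% = 100%.
By sibling attribution (R3), Mateo Olsen is treated as also owning Owen Olsen's interest in Ironwood Ventures LLC, giving 41% + 9% = 50%.
Chain via Fairlane Textiles S.p.A. → Copperline Trust → Halcyon Energy Co. (R1): 100% × 17% × 52% × 27% = 2.3868% of Summit Realty LP.
Chain via Ironwood Ventures LLC → Ridgefield Industries Corp. → Northgate Pharma AG (R1): 50% × 47% × 59% × 14% = 1.9411% of Summit Realty LP.
Direct interest in Summit Realty LP: 11%.
Aggregating (R2): 2.3868% + 1.9411% + 11% = 15.3279%.
15.3279% exceeds the 5% threshold by 10.3279 percentage points.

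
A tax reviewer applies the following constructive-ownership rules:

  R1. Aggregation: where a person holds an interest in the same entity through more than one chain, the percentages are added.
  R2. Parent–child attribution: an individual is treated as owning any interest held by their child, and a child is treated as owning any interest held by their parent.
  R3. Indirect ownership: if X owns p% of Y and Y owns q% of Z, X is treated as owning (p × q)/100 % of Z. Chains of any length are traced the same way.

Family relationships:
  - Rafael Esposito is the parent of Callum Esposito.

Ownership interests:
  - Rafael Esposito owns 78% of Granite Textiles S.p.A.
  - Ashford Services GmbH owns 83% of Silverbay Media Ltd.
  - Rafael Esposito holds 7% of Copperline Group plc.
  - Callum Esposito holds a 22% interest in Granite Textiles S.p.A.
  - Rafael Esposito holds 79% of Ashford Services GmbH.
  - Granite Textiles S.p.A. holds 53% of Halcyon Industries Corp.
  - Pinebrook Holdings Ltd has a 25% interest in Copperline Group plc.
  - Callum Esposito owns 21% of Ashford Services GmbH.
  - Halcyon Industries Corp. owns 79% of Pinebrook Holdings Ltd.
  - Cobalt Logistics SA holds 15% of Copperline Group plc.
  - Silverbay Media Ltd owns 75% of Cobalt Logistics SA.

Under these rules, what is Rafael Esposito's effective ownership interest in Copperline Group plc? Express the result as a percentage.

By parent–child attribution (R2), Rafael Esposito is treated as also owning Callum Esposito's interest in Granite Textiles S.p.A, giving 78% + 22% = 100%.
By parent–child attribution (R2), Rafael Esposito is treated as also owning Callum Esposito's interest in Ashford Services GmbH, giving 79% + 21% = 100%.
Chain via Granite Textiles S.p.A. → Halcyon Industries Corp. → Pinebrook Holdings Ltd (R3): 100% × 53% × 79% × 25% = 10.4675% of Copperline Group plc.
Chain via Ashford Services GmbH → Silverbay Media Ltd → Cobalt Logistics SA (R3): 100% × 83% × 75% × 15% = 9.3375% of Copperline Group plc.
Direct interest in Copperline Group plc: 7%.
Aggregating (R1): 10.4675% + 9.3375% + 7% = 26.805%.

26.805%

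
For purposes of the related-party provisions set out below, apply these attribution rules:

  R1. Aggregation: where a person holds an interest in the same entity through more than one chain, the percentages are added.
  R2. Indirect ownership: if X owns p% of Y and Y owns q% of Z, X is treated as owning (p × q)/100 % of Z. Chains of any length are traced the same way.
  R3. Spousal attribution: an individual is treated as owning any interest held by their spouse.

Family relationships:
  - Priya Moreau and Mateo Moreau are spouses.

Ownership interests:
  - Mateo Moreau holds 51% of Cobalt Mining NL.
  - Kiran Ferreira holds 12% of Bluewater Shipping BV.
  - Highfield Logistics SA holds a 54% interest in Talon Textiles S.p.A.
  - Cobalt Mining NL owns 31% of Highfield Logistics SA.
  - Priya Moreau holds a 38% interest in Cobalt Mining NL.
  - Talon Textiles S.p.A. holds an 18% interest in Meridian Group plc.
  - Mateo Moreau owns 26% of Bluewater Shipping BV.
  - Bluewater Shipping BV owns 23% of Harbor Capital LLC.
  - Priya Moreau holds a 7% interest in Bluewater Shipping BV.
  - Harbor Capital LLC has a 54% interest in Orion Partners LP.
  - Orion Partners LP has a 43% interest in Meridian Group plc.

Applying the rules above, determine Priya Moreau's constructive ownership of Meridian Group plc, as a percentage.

By spousal attribution (R3), Priya Moreau is treated as also owning Mateo Moreau's interest in Bluewater Shipping BV, giving 7% + 26% = 33%.
By spousal attribution (R3), Priya Moreau is treated as also owning Mateo Moreau's interest in Cobalt Mining NL, giving 38% + 51% = 89%.
Chain via Bluewater Shipping BV → Harbor Capital LLC → Orion Partners LP (R2): 33% × 23% × 54% × 43% = 1.762398% of Meridian Group plc.
Chain via Cobalt Mining NL → Highfield Logistics SA → Talon Textiles S.p.A. (R2): 89% × 31% × 54% × 18% = 2.681748% of Meridian Group plc.
Aggregating (R1): 1.762398% + 2.681748% = 4.444146%.

4.444146%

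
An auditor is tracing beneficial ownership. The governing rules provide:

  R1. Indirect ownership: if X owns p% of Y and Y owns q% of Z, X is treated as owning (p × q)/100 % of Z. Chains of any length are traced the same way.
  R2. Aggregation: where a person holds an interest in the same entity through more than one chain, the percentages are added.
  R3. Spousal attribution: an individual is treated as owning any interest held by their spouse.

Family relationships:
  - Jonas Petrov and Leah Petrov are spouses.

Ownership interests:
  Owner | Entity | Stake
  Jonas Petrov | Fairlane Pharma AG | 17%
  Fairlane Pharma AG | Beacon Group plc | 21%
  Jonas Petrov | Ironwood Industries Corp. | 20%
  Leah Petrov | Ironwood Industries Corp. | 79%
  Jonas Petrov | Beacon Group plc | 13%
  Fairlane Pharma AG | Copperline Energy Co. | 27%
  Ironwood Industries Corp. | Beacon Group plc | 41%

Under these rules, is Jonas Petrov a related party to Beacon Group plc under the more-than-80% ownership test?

No

By spousal attribution (R3), Jonas Petrov is treated as also owning Leah Petrov's interest in Ironwood Industries Corp, giving 20% + 79% = 99%.
Chain via Ironwood Industries Corp. (R1): 99% × 41% = 40.59% of Beacon Group plc.
Chain via Fairlane Pharma AG (R1): 17% × 21% = 3.57% of Beacon Group plc.
Direct interest in Beacon Group plc: 13%.
Aggregating (R2): 40.59% + 3.57% + 13% = 57.16%.
57.16% does not exceed the 80% threshold, so Jonas is not a related party to Beacon Group plc.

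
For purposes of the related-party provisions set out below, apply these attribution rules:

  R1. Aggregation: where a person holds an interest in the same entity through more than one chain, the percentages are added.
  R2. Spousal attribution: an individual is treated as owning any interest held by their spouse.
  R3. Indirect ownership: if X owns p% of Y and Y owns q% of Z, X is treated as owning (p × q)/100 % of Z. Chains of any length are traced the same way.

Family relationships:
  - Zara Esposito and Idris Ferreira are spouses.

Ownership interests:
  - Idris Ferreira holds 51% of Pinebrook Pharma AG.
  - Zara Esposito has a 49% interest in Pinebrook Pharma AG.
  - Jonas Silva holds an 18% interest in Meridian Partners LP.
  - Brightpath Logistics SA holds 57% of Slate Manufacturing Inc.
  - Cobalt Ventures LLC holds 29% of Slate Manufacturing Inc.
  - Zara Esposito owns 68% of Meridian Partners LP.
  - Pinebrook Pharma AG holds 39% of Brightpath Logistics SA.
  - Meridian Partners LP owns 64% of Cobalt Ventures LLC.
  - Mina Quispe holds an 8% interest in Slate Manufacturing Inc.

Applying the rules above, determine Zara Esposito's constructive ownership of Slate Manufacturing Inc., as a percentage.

34.8508%

By spousal attribution (R2), Zara Esposito is treated as also owning Idris Ferreira's interest in Pinebrook Pharma AG, giving 49% + 51% = 100%.
Chain via Meridian Partners LP → Cobalt Ventures LLC (R3): 68% × 64% × 29% = 12.6208% of Slate Manufacturing Inc.
Chain via Pinebrook Pharma AG → Brightpath Logistics SA (R3): 100% × 39% × 57% = 22.23% of Slate Manufacturing Inc.
Aggregating (R1): 12.6208% + 22.23% = 34.8508%.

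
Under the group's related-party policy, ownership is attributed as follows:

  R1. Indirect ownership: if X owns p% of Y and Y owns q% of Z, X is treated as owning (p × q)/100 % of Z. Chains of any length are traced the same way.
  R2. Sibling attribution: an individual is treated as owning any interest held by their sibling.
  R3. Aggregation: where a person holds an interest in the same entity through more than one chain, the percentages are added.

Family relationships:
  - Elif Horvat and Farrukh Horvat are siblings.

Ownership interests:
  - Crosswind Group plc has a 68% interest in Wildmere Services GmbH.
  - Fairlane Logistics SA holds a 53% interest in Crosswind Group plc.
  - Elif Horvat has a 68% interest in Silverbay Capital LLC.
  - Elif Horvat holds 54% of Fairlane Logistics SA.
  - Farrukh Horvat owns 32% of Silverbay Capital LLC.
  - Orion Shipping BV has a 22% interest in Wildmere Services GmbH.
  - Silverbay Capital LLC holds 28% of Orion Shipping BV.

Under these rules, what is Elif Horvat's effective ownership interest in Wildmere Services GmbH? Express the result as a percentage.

By sibling attribution (R2), Elif Horvat is treated as also owning Farrukh Horvat's interest in Silverbay Capital LLC, giving 68% + 32% = 100%.
Chain via Silverbay Capital LLC → Orion Shipping BV (R1): 100% × 28% × 22% = 6.16% of Wildmere Services GmbH.
Chain via Fairlane Logistics SA → Crosswind Group plc (R1): 54% × 53% × 68% = 19.4616% of Wildmere Services GmbH.
Aggregating (R3): 6.16% + 19.4616% = 25.6216%.

25.6216%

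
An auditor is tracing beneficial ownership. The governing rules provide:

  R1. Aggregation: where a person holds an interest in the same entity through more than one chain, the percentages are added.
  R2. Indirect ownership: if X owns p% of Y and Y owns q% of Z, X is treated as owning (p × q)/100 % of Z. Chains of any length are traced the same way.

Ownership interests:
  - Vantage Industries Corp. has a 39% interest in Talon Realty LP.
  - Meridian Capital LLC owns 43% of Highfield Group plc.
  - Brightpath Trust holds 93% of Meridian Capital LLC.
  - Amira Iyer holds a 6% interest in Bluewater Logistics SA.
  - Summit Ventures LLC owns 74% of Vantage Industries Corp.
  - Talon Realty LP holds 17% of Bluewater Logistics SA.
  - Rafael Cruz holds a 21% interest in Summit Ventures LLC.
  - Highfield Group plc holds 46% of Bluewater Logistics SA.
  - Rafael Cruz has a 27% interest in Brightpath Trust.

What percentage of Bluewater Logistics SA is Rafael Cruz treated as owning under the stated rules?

Chain via Summit Ventures LLC → Vantage Industries Corp. → Talon Realty LP (R2): 21% × 74% × 39% × 17% = 1.030302% of Bluewater Logistics SA.
Chain via Brightpath Trust → Meridian Capital LLC → Highfield Group plc (R2): 27% × 93% × 43% × 46% = 4.966758% of Bluewater Logistics SA.
Aggregating (R1): 1.030302% + 4.966758% = 5.99706%.

5.99706%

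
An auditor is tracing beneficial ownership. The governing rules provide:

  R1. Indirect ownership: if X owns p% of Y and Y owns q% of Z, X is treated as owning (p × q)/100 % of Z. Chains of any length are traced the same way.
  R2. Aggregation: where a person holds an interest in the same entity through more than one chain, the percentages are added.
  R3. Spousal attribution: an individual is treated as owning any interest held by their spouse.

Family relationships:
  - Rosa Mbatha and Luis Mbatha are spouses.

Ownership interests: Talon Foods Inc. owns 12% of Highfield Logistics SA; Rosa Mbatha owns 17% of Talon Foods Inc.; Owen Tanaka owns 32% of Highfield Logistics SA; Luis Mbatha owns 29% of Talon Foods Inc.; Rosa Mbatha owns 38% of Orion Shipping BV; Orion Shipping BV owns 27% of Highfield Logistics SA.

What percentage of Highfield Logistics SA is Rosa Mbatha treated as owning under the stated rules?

By spousal attribution (R3), Rosa Mbatha is treated as also owning Luis Mbatha's interest in Talon Foods Inc, giving 17% + 29% = 46%.
Chain via Orion Shipping BV (R1): 38% × 27% = 10.26% of Highfield Logistics SA.
Chain via Talon Foods Inc. (R1): 46% × 12% = 5.52% of Highfield Logistics SA.
Aggregating (R2): 10.26% + 5.52% = 15.78%.

15.78%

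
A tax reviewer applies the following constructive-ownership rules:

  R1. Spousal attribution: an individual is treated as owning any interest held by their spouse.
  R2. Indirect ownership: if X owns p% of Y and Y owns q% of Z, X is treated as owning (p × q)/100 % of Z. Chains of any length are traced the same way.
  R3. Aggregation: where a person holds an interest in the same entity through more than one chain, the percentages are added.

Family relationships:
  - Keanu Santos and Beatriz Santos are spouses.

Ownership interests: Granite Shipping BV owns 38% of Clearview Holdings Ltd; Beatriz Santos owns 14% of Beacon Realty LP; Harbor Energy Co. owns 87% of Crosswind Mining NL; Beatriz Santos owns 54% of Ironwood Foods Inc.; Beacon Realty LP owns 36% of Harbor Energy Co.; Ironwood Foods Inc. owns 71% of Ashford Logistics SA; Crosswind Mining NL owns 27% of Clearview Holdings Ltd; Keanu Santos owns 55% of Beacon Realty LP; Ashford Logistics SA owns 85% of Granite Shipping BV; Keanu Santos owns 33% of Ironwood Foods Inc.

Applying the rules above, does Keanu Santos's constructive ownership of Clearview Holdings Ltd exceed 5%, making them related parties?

By spousal attribution (R1), Keanu Santos is treated as also owning Beatriz Santos's interest in Beacon Realty LP, giving 55% + 14% = 69%.
By spousal attribution (R1), Keanu Santos is treated as also owning Beatriz Santos's interest in Ironwood Foods Inc, giving 33% + 54% = 87%.
Chain via Beacon Realty LP → Harbor Energy Co. → Crosswind Mining NL (R2): 69% × 36% × 87% × 27% = 5.834916% of Clearview Holdings Ltd.
Chain via Ironwood Foods Inc. → Ashford Logistics SA → Granite Shipping BV (R2): 87% × 71% × 85% × 38% = 19.95171% of Clearview Holdings Ltd.
Aggregating (R3): 5.834916% + 19.95171% = 25.786626%.
25.786626% exceeds the 5% threshold, so Keanu is a related party to Clearview Holdings Ltd.

Yes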